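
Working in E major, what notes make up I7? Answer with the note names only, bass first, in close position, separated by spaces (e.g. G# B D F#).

The numeral's case and figure indicate a major seventh chord. In E major its root, the first degree, is E.
Stacking thirds from E gives E-G#-B-D#.

E G# B D#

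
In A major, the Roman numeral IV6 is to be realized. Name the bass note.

F#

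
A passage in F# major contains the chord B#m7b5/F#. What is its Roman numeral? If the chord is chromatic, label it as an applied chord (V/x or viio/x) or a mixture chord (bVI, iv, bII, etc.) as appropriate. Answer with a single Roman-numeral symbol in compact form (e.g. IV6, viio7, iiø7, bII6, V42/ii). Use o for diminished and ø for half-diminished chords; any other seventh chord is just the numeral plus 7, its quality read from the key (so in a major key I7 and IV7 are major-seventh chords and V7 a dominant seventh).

viiø43/V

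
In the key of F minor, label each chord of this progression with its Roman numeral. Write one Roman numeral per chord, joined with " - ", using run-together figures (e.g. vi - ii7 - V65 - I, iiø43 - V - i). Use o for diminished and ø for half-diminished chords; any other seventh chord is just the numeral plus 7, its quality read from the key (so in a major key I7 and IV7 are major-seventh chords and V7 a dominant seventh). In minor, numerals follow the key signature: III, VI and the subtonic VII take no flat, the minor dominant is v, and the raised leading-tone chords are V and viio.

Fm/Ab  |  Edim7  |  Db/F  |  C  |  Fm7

i6 - viio7 - VI6 - V - i7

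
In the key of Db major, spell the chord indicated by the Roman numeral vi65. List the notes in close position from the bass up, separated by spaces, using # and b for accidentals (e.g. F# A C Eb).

The numeral's case and figure indicate a minor seventh chord. In Db major its root, the submediant, is Bb.
Stacking thirds from Bb gives Bb-Db-F-Ab.
The figured bass 65 indicates first inversion, placing the third (Db) in the bass: Db-F-Ab-Bb.

Db F Ab Bb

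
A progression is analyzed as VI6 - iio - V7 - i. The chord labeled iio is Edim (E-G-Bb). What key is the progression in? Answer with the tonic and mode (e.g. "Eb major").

D minor

The anchor chord is a diminished triad on E, labeled iio.
If E is scale degree 2 and the mode makes that degree carry a diminished triad, the tonic is D and the mode is minor.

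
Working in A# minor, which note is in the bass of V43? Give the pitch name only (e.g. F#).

V in A# minor has root E#; the chord is E#-G##-B#-D#.
The figure 43 means second inversion — the fifth is in the bass.

B#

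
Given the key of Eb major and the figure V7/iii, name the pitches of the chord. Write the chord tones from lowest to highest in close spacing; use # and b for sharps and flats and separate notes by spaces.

D F# A C

The slash means an applied dominant: we want the dominant of iii. In Eb major, iii is G minor, and its dominant is built on D.
Building a dominant seventh chord on D gives D-F#-A-C.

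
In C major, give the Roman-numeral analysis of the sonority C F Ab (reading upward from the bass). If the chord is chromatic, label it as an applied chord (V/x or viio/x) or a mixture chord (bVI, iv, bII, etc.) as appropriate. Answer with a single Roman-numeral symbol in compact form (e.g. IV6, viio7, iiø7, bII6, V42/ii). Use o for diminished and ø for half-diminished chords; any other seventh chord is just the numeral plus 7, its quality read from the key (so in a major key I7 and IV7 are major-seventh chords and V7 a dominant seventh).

The pitches F-Ab-C form a minor triad rooted on F.
F is the fourth degree of C major. This is the minor subdominant, borrowed from the parallel minor.
With C in the bass the chord is in second inversion, so the figured bass is 64.

iv64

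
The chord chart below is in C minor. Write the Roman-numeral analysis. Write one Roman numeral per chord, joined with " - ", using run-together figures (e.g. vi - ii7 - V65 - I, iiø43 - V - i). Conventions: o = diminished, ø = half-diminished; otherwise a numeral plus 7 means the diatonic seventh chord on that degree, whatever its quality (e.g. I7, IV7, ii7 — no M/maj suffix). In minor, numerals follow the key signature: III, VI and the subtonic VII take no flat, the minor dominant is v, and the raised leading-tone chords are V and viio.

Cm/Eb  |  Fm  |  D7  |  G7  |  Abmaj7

Cm/Eb: minor triad on C = scale degree 1 → i6.
Fm: root F is the subdominant; minor triad there is iv.
D7: a dominant seventh chord on D, the applied dominant of V → V7/V.
G7 has root G, degree 5 in C minor, so V7.
Abmaj7 has root Ab, degree 6 in C minor, so VI7.

i6 - iv - V7/V - V7 - VI7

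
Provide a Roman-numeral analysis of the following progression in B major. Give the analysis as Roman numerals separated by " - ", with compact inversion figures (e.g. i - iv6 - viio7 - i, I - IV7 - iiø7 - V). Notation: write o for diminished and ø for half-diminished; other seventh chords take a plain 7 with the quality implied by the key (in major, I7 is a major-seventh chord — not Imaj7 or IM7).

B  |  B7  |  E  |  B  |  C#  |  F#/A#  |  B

I - V7/IV - IV - I - V/V - V6 - I

B: major triad on B = scale degree 1 → I.
B7: a dominant seventh chord on B, the applied dominant of IV → V7/IV.
E: major triad on E = scale degree 4 → IV.
B has root B, degree 1 in B major, so I.
C# is the secondary dominant of V (major triad on C#): V/V.
F#/A# has root F#, degree 5 in B major, so V6.
B has root B, degree 1 in B major, so I.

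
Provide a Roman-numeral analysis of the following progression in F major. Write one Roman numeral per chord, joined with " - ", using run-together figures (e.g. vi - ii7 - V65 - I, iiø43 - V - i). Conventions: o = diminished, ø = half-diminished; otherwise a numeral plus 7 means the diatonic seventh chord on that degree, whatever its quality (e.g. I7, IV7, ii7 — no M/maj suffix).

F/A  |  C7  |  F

F/A: root F is the tonic; major triad there is I6.
C7 has root C, degree 5 in F major, so V7.
F: major triad on F = scale degree 1 → I.

I6 - V7 - I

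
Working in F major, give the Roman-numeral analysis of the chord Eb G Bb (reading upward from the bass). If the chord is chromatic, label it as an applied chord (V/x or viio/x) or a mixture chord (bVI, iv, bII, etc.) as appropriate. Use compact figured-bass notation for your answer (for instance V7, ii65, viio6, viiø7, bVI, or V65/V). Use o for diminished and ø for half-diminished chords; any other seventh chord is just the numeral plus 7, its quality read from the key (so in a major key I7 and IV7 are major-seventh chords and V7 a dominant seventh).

bVII

Stacked in thirds the chord is Eb-G-Bb: a major triad on Eb.
Eb is the lowered seventh degree of F major (diatonic 7 would be E). This is a major triad on the lowered seventh degree (the subtonic), borrowed from the parallel minor.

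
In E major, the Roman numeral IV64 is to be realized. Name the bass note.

E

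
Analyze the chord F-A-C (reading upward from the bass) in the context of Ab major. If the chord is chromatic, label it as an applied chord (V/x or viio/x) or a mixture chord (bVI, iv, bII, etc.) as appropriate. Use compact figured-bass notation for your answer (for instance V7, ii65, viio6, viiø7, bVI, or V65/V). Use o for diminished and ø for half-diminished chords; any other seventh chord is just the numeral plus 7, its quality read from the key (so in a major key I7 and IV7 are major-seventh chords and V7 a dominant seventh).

Stacked in thirds the chord is F-A-C: a major triad on F.
F is not a diatonic chord root with this quality in Ab major, but it lies a perfect fifth above Bb (ii), so the chord functions as an applied dominant of ii.

V/ii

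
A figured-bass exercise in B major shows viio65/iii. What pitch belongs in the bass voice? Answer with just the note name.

E#

The applied chord viio65/iii is rooted on C##: C##-E#-G#-B.
The figure 65 means first inversion — the third is in the bass.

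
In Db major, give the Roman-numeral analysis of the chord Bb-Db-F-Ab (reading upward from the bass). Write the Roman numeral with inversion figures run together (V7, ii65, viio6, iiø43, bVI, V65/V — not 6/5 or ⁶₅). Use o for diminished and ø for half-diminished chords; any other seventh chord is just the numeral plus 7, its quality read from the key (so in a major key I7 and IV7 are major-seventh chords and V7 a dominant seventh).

vi7

The pitches Bb-Db-F-Ab form a minor seventh chord rooted on Bb.
In Db major, Bb is the submediant; the diatonic minor seventh chord there is vi7.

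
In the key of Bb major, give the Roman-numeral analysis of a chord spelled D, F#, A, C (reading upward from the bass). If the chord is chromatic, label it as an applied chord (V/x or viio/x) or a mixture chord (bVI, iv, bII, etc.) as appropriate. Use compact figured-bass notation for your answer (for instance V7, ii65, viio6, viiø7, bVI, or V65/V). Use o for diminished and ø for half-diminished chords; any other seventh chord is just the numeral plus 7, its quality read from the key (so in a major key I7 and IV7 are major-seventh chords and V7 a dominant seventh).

The pitches D-F#-A-C form a dominant seventh chord rooted on D.
D is not a diatonic chord root with this quality in Bb major, but it lies a perfect fifth above G (vi), so the chord functions as an applied dominant of vi.

V7/vi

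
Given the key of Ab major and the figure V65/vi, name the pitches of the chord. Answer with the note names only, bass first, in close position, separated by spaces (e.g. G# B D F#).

The slash means an applied dominant: we want the dominant of vi. In Ab major, vi is F minor, and its dominant is built on C.
Building a dominant seventh chord on C gives C-E-G-Bb.
With the 65 figure the chord is in first inversion; from the bass E upward in close position it reads E-G-Bb-C.

E G Bb C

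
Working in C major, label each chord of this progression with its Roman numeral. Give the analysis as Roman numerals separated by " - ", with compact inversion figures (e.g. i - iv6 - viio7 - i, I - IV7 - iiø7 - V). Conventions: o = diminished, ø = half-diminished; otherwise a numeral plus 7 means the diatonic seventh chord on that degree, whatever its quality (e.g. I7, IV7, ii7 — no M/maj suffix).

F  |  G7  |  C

IV - V7 - I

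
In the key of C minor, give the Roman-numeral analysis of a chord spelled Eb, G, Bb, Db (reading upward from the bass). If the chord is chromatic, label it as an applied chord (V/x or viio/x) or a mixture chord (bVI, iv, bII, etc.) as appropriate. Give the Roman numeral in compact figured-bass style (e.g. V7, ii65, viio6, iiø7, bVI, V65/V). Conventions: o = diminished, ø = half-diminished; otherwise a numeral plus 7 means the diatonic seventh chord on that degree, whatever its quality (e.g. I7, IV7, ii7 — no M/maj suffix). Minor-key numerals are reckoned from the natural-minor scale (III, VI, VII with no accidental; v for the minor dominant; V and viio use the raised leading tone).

V7/VI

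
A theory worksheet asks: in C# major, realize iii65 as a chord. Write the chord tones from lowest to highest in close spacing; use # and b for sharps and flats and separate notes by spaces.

G# B# D# E#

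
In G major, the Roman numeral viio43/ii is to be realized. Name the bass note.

D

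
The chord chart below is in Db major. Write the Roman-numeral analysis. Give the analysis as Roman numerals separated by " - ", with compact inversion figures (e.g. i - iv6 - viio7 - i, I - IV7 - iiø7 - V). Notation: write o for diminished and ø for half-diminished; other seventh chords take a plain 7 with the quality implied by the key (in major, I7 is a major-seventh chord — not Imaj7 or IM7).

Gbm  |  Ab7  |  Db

Gbm: minor triad on Gb — chromatic; iv (borrowed from the parallel minor).
Ab7: dominant seventh chord on Ab = scale degree 5 → V7.
Db: root Db is the tonic; major triad there is I.

iv - V7 - I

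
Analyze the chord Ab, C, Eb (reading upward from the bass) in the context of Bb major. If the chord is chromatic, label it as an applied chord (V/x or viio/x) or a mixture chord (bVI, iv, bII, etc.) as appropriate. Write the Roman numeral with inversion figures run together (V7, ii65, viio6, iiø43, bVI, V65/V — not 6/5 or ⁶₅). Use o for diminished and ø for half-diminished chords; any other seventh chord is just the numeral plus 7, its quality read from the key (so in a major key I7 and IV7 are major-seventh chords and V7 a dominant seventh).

bVII

Stacked in thirds the chord is Ab-C-Eb: a major triad on Ab.
Ab is the lowered seventh degree of Bb major (diatonic 7 would be A). This is a major triad on the lowered seventh degree (the subtonic), borrowed from the parallel minor.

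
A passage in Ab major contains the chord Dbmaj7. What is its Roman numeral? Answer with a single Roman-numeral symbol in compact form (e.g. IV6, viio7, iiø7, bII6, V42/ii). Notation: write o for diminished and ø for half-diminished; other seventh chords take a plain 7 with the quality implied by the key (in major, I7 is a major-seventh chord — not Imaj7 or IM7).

Stacked in thirds the chord is Db-F-Ab-C: a major seventh chord on Db.
Db is scale degree 4 in Ab major, and a major seventh chord on that degree is written IV7.

IV7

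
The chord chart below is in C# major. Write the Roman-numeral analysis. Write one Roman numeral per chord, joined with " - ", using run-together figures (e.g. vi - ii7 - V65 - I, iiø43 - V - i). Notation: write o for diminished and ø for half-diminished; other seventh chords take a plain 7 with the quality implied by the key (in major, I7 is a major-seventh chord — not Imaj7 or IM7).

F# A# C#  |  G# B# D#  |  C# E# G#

IV - V - I

F#-A#-C#: major triad on F# = scale degree 4 → IV.
G#-B#-D#: root G# is the dominant; major triad there is V.
C#-E#-G#: major triad on C# = scale degree 1 → I.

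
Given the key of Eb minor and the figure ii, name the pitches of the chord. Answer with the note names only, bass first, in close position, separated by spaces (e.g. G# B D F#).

Scale degree 2 in Eb minor is F; here the chord built on it is altered to a minor triad. ii is the minor supertonic, borrowed from the parallel major (the Dorian ii).
So the chord is F-Ab-C, a minor triad.

F Ab C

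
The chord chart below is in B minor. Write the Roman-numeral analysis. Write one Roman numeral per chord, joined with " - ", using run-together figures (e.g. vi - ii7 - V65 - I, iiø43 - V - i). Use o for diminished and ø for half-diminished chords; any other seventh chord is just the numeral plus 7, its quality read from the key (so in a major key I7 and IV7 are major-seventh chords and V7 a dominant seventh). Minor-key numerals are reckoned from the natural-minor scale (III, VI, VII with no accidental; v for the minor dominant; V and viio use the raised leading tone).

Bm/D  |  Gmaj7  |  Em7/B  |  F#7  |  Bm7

i6 - VI7 - iv43 - V7 - i7

Bm/D has root B, degree 1 in B minor, so i6.
Gmaj7: major seventh chord on G = scale degree 6 → VI7.
Em7/B has root E, degree 4 in B minor, so iv43.
F#7 has root F#, degree 5 in B minor, so V7.
Bm7 has root B, degree 1 in B minor, so i7.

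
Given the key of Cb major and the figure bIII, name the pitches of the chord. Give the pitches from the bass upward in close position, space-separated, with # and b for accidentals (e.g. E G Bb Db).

bIII is a major triad on the lowered third degree, borrowed from the parallel minor. In Cb major that root is Ebb.
So the chord is Ebb-Gb-Bbb, a major triad.

Ebb Gb Bbb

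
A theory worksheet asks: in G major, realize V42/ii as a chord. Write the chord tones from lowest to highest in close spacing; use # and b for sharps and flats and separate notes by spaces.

V42/ii is a secondary dominant — the dominant seventh of ii. ii in G major is A, so the applied chord's root is E, a perfect fifth above.
Building a dominant seventh chord on E gives E-G#-B-D.
With the 42 figure the chord is in third inversion; from the bass D upward in close position it reads D-E-G#-B.

D E G# B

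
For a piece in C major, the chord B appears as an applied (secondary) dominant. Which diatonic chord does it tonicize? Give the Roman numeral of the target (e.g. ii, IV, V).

iii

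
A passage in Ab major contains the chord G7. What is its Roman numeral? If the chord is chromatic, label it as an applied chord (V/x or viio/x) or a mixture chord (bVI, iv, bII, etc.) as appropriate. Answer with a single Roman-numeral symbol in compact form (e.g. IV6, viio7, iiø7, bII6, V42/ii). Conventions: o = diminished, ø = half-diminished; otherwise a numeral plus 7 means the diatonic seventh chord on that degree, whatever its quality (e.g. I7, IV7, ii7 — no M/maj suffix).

The pitches G-B-D-F form a dominant seventh chord rooted on G.
G is not a diatonic chord root with this quality in Ab major, but it lies a perfect fifth above C (iii), so the chord functions as an applied dominant of iii.

V7/iii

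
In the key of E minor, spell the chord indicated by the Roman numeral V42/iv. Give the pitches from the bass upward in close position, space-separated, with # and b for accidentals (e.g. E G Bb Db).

D E G# B

The slash means an applied dominant: we want the dominant of iv. In E minor, iv is A minor, and its dominant is built on E.
Building a dominant seventh chord on E gives E-G#-B-D.
With the 42 figure the chord is in third inversion; from the bass D upward in close position it reads D-E-G#-B.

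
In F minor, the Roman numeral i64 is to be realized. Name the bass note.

C

i in F minor has root F; the chord is F-Ab-C.
The figure 64 means second inversion — the fifth is in the bass.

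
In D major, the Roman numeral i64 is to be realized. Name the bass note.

A

i in D major has root D; the chord is D-F-A.
The figure 64 means second inversion — the fifth is in the bass.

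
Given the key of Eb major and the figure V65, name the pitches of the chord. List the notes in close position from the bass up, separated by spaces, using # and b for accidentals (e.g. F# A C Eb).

D F Ab Bb

The numeral's case and figure indicate a dominant seventh chord. In Eb major its root, the fifth degree, is Bb.
That chord is spelled Bb-D-F-Ab.
The figured bass 65 indicates first inversion, placing the third (D) in the bass: D-F-Ab-Bb.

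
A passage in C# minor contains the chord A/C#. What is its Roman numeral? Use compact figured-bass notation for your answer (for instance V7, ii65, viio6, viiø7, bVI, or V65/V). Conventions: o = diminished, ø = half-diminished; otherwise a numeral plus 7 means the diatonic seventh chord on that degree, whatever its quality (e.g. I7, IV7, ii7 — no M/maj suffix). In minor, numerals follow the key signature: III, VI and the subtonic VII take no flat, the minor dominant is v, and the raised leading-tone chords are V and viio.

VI6

The pitches A-C#-E form a major triad rooted on A.
A is scale degree 6 in C# minor, and a major triad on that degree is written VI.
With C# in the bass the chord is in first inversion, so the figured bass is 6.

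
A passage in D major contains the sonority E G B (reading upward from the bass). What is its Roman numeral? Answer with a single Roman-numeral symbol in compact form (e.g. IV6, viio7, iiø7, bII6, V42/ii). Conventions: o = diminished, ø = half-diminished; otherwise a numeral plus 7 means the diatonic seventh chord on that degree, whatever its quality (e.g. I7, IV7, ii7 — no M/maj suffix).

Stacked in thirds the chord is E-G-B: a minor triad on E.
In D major, E is the supertonic; the diatonic minor triad there is ii.

ii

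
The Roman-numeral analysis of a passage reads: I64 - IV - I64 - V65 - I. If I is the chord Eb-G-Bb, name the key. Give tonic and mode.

Eb major

The anchor chord is a major triad on Eb, labeled I.
If Eb is scale degree 1 and the mode makes that degree carry a major triad, the tonic is Eb and the mode is major.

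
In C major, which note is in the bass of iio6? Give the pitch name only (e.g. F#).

F

iio in C major has root D; the chord is D-F-Ab.
The figure 6 means first inversion — the third is in the bass.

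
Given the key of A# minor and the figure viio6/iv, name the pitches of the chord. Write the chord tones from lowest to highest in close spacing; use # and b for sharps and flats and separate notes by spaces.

E# G# C##

viio6/iv is a secondary leading-tone chord. The target iv is D# in A# minor; the applied chord is rooted a semitone below, on C##.
Building a diminished triad on C## gives C##-E#-G#.
The figured bass 6 indicates first inversion, placing the third (E#) in the bass: E#-G#-C##.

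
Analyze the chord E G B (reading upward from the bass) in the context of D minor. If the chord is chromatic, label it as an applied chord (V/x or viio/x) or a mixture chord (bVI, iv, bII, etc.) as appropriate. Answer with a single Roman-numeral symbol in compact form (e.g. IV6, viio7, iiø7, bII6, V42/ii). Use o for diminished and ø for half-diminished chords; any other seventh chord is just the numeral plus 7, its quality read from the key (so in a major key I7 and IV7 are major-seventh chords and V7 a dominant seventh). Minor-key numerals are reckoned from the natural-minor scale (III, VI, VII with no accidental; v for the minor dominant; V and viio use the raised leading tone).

Stacked in thirds the chord is E-G-B: a minor triad on E.
E is the second degree of D minor. This is the minor supertonic, borrowed from the parallel major (the Dorian ii).

ii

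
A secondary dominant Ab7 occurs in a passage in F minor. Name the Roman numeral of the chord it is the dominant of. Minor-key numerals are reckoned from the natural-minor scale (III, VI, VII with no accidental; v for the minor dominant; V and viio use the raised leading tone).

The chord is a dominant seventh chord on Ab.
A dominant resolves down a perfect fifth: Ab → Db. In F minor, Db is scale degree 6, i.e. VI.

VI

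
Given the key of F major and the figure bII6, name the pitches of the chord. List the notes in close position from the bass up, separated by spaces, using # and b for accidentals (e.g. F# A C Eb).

Bb Db Gb

Scale degree 2 in F major is G; lowering it a half step gives Gb. bII6 is the Neapolitan sixth — a major triad on the lowered second degree, here in its customary first inversion.
So the chord is Gb-Bb-Db, a major triad.
The figured bass 6 indicates first inversion, placing the third (Bb) in the bass: Bb-Db-Gb.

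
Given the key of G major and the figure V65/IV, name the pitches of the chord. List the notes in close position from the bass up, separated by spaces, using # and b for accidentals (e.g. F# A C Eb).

B D F G

The slash means an applied dominant: we want the dominant of IV. In G major, IV is C major, and its dominant is built on G.
Building a dominant seventh chord on G gives G-B-D-F.
The figured bass 65 indicates first inversion, placing the third (B) in the bass: B-D-F-G.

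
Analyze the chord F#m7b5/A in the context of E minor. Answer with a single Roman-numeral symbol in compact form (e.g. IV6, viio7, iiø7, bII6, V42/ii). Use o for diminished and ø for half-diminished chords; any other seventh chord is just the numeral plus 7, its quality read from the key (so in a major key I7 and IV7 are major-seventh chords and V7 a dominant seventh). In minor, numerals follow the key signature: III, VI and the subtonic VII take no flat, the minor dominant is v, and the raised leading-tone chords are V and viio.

iiø65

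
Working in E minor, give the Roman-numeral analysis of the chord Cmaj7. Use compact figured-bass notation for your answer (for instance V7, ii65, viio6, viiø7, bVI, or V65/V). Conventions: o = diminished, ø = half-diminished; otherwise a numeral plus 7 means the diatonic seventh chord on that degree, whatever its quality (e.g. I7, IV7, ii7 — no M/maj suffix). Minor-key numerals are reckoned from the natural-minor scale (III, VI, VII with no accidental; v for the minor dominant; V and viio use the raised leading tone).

VI7

The pitches C-E-G-B form a major seventh chord rooted on C.
C is scale degree 6 in E minor, and a major seventh chord on that degree is written VI7.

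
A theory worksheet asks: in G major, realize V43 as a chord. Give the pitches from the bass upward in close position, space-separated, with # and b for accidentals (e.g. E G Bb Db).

A C D F#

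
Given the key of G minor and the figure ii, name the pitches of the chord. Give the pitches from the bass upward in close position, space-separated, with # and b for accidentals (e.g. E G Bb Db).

A C E

ii is the minor supertonic, borrowed from the parallel major (the Dorian ii). In G minor that root is A.
So the chord is A-C-E, a minor triad.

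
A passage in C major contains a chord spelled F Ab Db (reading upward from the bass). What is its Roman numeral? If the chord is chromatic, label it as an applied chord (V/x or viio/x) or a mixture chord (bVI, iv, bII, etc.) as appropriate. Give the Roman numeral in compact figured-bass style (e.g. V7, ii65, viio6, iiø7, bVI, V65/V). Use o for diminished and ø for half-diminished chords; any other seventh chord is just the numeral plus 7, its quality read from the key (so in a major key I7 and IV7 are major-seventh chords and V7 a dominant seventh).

bII6

Stacked in thirds the chord is Db-F-Ab: a major triad on Db.
Db is the lowered second degree of C major (diatonic 2 would be D). This is the Neapolitan sixth — a major triad on the lowered second degree, here in its customary first inversion.
With F in the bass the chord is in first inversion, so the figured bass is 6.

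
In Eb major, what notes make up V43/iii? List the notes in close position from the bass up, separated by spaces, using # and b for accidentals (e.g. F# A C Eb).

A C D F#

The slash means an applied dominant: we want the dominant of iii. In Eb major, iii is G minor, and its dominant is built on D.
Building a dominant seventh chord on D gives D-F#-A-C.
The figured bass 43 indicates second inversion, placing the fifth (A) in the bass: A-C-D-F#.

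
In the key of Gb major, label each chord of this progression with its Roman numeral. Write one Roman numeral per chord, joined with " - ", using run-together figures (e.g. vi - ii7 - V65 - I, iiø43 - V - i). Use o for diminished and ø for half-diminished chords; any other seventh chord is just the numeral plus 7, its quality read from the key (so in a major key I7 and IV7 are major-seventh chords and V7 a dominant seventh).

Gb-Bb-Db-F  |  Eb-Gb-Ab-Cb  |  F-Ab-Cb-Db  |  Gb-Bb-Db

Gb-Bb-Db-F has root Gb, degree 1 in Gb major, so I7.
Eb-Gb-Ab-Cb has root Ab, degree 2 in Gb major, so ii43.
F-Ab-Cb-Db has root Db, degree 5 in Gb major, so V65.
Gb-Bb-Db: major triad on Gb = scale degree 1 → I.

I7 - ii43 - V65 - I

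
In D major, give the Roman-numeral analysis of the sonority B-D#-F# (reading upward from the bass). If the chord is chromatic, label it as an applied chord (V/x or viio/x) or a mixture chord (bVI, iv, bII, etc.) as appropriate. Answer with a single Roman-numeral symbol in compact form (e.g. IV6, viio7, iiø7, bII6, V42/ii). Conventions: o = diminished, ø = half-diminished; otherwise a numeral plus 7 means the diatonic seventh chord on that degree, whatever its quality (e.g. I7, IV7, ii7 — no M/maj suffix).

Stacked in thirds the chord is B-D#-F#: a major triad on B.
B is not a diatonic chord root with this quality in D major, but it lies a perfect fifth above E (ii), so the chord functions as an applied dominant of ii.

V/ii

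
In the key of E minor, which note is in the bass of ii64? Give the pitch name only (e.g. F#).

ii in E minor has root F#; the chord is F#-A-C#.
The figure 64 means second inversion — the fifth is in the bass.

C#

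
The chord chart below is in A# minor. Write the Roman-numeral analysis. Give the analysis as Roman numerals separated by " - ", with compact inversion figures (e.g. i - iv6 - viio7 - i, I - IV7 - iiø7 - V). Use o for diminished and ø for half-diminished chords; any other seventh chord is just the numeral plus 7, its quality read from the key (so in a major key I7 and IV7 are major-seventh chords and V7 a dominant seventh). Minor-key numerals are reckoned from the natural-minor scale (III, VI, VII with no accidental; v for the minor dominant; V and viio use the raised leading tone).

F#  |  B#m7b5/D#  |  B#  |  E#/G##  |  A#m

F#: root F# is the submediant; major triad there is VI.
B#m7b5/D#: root B# is the supertonic; half-diminished seventh chord there is iiø65.
B# is the secondary dominant of V (major triad on B#): V/V.
E#/G## has root E#, degree 5 in A# minor, so V6.
A#m: root A# is the tonic; minor triad there is i.

VI - iiø65 - V/V - V6 - i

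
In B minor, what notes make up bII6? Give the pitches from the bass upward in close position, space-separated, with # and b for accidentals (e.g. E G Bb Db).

E G C

bII6 is the Neapolitan sixth — a major triad on the lowered second degree, here in its customary first inversion. In B minor that root is C.
So the chord is C-E-G, a major triad.
With the 6 figure the chord is in first inversion; from the bass E upward in close position it reads E-G-C.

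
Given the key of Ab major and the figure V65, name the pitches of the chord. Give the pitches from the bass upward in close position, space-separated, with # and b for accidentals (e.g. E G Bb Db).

G Bb Db Eb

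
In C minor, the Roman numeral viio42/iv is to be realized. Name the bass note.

Db

The applied chord viio42/iv is rooted on E: E-G-Bb-Db.
The figure 42 means third inversion — the seventh is in the bass.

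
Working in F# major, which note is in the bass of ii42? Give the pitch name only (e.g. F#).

F#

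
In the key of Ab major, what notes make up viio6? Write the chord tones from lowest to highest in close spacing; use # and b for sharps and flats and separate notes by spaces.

In Ab major, the seventh degree is G, and the diatonic chord built there is a diminished triad.
That chord is spelled G-Bb-Db.
With the 6 figure the chord is in first inversion; from the bass Bb upward in close position it reads Bb-Db-G.

Bb Db G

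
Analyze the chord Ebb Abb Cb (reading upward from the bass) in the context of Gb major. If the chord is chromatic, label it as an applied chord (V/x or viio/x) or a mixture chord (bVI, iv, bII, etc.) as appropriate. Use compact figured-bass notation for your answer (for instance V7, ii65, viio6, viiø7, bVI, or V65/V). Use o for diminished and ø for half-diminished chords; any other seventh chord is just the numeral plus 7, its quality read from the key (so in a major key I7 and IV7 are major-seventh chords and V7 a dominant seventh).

bII64

Stacked in thirds the chord is Abb-Cb-Ebb: a major triad on Abb.
Abb is the lowered second degree of Gb major (diatonic 2 would be Ab). This is the Neapolitan chord — a major triad on the lowered second degree.
With Ebb in the bass the chord is in second inversion, so the figured bass is 64.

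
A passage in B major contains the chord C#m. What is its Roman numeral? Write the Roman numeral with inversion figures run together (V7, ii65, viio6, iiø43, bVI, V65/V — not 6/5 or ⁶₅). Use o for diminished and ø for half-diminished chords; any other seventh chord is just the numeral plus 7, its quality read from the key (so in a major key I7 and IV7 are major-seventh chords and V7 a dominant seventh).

ii

Stacked in thirds the chord is C#-E-G#: a minor triad on C#.
In B major, C# is the supertonic; the diatonic minor triad there is ii.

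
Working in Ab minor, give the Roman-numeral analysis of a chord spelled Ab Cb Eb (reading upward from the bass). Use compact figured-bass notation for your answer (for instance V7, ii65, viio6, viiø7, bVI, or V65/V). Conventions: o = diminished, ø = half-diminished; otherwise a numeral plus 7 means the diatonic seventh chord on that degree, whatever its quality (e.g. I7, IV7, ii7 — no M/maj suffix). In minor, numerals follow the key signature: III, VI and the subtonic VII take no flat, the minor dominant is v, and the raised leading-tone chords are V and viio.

i

The pitches Ab-Cb-Eb form a minor triad rooted on Ab.
In Ab minor, Ab is the tonic; the diatonic minor triad there is i.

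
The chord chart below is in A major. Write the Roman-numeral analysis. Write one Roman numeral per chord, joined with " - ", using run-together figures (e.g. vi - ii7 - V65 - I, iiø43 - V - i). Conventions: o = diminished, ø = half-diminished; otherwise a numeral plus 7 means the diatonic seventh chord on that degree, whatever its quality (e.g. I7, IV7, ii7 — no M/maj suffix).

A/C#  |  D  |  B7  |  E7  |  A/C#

A/C#: major triad on A = scale degree 1 → I6.
D: major triad on D = scale degree 4 → IV.
B7: chromatic; B is V of V, so V7/V.
E7: root E is the dominant; dominant seventh chord there is V7.
A/C# has root A, degree 1 in A major, so I6.

I6 - IV - V7/V - V7 - I6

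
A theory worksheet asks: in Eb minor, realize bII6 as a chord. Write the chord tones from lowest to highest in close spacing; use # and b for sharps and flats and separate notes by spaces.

Ab Cb Fb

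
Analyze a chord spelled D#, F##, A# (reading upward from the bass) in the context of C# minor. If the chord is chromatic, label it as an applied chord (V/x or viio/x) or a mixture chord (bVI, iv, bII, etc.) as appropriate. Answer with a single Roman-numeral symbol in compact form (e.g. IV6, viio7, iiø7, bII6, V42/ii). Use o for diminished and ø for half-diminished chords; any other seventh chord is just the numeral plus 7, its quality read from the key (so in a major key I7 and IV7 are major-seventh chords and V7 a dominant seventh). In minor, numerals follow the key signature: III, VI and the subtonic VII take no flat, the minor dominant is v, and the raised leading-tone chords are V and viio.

V/V

The pitches D#-F##-A# form a major triad rooted on D#.
D# is not a diatonic chord root with this quality in C# minor, but it lies a perfect fifth above G# (V), so the chord functions as an applied dominant of V.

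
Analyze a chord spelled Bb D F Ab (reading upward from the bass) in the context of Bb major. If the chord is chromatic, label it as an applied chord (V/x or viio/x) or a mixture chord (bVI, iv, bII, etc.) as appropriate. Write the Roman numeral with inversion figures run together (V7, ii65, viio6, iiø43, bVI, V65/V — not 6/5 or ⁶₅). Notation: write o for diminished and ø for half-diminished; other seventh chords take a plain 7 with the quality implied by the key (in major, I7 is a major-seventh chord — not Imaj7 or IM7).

Stacked in thirds the chord is Bb-D-F-Ab: a dominant seventh chord on Bb.
Bb is not a diatonic chord root with this quality in Bb major, but it lies a perfect fifth above Eb (IV), so the chord functions as an applied dominant of IV.

V7/IV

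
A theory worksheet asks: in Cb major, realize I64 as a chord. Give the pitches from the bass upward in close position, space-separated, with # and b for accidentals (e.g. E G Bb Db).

Gb Cb Eb

In Cb major, the first degree is Cb, and the diatonic chord built there is a major triad.
That chord is spelled Cb-Eb-Gb.
With the 64 figure the chord is in second inversion; from the bass Gb upward in close position it reads Gb-Cb-Eb.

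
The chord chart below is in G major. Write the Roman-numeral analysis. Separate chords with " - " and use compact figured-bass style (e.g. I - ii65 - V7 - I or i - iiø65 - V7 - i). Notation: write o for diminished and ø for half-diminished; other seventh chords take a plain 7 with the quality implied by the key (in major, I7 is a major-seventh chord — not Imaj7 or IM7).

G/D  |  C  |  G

I64 - IV - I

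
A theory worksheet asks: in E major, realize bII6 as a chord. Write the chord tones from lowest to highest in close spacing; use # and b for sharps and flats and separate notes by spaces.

A C F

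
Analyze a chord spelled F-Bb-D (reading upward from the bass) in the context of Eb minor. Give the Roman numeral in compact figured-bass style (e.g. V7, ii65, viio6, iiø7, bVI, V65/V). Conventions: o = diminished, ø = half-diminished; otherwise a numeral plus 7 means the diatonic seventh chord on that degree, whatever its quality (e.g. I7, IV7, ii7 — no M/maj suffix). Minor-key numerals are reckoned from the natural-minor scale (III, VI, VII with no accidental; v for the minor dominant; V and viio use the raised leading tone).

The pitches Bb-D-F form a major triad rooted on Bb.
Bb is scale degree 5 in Eb minor, and a major triad on that degree is written V.
With F in the bass the chord is in second inversion, so the figured bass is 64.

V64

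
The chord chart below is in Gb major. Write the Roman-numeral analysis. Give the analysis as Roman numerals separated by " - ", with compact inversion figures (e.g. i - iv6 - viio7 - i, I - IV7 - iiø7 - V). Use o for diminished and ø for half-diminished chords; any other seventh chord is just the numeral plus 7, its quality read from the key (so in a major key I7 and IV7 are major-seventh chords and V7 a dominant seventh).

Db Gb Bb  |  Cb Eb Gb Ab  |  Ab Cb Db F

I64 - ii65 - V43

Db-Gb-Bb: root Gb is the tonic; major triad there is I64.
Cb-Eb-Gb-Ab: root Ab is the supertonic; minor seventh chord there is ii65.
Ab-Cb-Db-F has root Db, degree 5 in Gb major, so V43.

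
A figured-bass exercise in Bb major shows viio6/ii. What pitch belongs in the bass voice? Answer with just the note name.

D

The applied chord viio6/ii is rooted on B: B-D-F.
The figure 6 means first inversion — the third is in the bass.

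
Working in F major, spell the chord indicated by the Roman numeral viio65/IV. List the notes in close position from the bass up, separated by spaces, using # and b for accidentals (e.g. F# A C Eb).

The slash marks an applied leading-tone chord: viio of IV. In F major, IV is Bb, so the leading tone to it is A, a half step below.
Building a fully diminished seventh chord on A gives A-C-Eb-Gb.
The figured bass 65 indicates first inversion, placing the third (C) in the bass: C-Eb-Gb-A.

C Eb Gb A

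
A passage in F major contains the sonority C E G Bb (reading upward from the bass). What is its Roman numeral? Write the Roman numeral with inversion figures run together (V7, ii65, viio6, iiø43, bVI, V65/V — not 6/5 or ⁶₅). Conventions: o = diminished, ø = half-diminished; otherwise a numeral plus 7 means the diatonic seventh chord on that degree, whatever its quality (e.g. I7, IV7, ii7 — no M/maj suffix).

V7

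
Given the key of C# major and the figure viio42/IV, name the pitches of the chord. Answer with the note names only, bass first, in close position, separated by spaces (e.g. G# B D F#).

viio42/IV is a secondary leading-tone chord. The target IV is F# in C# major; the applied chord is rooted a semitone below, on E#.
Building a fully diminished seventh chord on E# gives E#-G#-B-D.
The figured bass 42 indicates third inversion, placing the seventh (D) in the bass: D-E#-G#-B.

D E# G# B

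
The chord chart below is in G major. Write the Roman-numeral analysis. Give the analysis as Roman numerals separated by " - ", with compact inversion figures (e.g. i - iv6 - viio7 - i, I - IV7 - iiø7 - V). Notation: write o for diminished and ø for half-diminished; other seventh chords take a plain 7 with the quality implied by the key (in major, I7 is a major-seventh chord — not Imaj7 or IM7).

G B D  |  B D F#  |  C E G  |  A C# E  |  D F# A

G-B-D: major triad on G = scale degree 1 → I.
B-D-F# has root B, degree 3 in G major, so iii.
C-E-G has root C, degree 4 in G major, so IV.
A-C#-E is the secondary dominant of V (major triad on A): V/V.
D-F#-A: major triad on D = scale degree 5 → V.

I - iii - IV - V/V - V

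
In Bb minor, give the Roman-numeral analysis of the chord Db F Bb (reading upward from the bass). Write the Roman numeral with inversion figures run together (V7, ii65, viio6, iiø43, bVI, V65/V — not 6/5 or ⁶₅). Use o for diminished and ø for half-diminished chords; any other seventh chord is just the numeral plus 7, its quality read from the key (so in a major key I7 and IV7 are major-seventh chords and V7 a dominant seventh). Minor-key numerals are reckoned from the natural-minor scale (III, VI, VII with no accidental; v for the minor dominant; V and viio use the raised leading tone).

i6

Stacked in thirds the chord is Bb-Db-F: a minor triad on Bb.
Bb is scale degree 1 in Bb minor, and a minor triad on that degree is written i.
With Db in the bass the chord is in first inversion, so the figured bass is 6.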